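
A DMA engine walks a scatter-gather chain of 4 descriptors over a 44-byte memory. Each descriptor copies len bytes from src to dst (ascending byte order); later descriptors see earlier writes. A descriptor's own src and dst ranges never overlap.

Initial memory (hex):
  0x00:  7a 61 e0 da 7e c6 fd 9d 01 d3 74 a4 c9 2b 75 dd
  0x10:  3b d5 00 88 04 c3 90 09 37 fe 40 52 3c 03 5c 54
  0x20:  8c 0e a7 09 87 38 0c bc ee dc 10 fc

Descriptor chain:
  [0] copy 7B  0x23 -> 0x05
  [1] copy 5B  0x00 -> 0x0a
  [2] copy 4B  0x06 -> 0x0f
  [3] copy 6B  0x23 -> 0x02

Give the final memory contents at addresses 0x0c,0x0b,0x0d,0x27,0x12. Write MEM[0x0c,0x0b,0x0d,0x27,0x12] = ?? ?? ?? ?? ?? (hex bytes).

MEM[0x0c,0x0b,0x0d,0x27,0x12] = e0 61 da bc bc

  after D0: wrote 7B at 0x05 = 0987380cbceedc
  after D1: wrote 5B at 0x0a = 7a61e0da7e
  after D2: wrote 4B at 0x0f = 87380cbc
  after D3: wrote 6B at 0x02 = 0987380cbcee
query mem[0x0c]=0xe0, mem[0x0b]=0x61, mem[0x0d]=0xda, mem[0x27]=0xbc, mem[0x12]=0xbc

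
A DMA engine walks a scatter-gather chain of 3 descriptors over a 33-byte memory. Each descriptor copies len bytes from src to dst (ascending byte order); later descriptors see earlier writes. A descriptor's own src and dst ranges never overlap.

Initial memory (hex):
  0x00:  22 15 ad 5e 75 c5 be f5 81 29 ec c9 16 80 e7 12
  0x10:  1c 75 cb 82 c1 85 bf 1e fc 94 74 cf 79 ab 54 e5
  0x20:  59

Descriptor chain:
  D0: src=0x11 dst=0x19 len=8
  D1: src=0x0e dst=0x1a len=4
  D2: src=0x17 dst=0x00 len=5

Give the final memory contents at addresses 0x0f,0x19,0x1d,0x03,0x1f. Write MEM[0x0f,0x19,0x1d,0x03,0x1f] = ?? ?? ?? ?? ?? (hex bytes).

MEM[0x0f,0x19,0x1d,0x03,0x1f] = 12 75 75 e7 1e

  after D0: wrote 8B at 0x19 = 75cb82c185bf1efc
  after D1: wrote 4B at 0x1a = e7121c75
  after D2: wrote 5B at 0x00 = 1efc75e712
query mem[0x0f]=0x12, mem[0x19]=0x75, mem[0x1d]=0x75, mem[0x03]=0xe7, mem[0x1f]=0x1e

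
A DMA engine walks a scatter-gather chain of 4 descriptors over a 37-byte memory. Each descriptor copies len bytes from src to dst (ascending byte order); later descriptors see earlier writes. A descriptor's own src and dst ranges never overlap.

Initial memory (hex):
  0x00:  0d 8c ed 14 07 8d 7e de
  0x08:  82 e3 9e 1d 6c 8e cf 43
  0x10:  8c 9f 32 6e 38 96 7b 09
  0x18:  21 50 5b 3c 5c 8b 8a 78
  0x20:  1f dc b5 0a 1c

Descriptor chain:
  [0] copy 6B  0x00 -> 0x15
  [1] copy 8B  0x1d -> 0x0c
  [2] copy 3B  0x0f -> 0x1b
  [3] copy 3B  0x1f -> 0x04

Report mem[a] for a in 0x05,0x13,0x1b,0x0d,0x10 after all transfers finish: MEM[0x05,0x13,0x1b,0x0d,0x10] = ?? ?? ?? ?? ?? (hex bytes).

D0: mem[0x15..0x1a] <- [0d 8c ed 14 07 8d]
D1: mem[0x0c..0x13] <- [8b 8a 78 1f dc b5 0a 1c]
D2: mem[0x1b..0x1d] <- [1f dc b5]
D3: mem[0x04..0x06] <- [78 1f dc]
query mem[0x05]=0x1f, mem[0x13]=0x1c, mem[0x1b]=0x1f, mem[0x0d]=0x8a, mem[0x10]=0xdc

MEM[0x05,0x13,0x1b,0x0d,0x10] = 1f 1c 1f 8a dc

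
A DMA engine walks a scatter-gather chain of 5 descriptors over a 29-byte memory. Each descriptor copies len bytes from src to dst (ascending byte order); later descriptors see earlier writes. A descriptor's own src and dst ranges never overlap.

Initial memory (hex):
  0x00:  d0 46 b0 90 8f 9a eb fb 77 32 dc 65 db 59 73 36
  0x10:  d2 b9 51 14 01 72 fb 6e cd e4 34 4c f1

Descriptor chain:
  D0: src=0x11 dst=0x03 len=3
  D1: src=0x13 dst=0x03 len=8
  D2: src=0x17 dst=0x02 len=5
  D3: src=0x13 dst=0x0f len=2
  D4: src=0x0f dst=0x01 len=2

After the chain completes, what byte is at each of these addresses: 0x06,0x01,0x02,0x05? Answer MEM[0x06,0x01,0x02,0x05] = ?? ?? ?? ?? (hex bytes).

MEM[0x06,0x01,0x02,0x05] = 4c 14 01 34

D0: mem[0x03..0x05] <- [b9 51 14]
D1: mem[0x03..0x0a] <- [14 01 72 fb 6e cd e4 34]
D2: mem[0x02..0x06] <- [6e cd e4 34 4c]
D3: mem[0x0f..0x10] <- [14 01]
D4: mem[0x01..0x02] <- [14 01]
query mem[0x06]=0x4c, mem[0x01]=0x14, mem[0x02]=0x01, mem[0x05]=0x34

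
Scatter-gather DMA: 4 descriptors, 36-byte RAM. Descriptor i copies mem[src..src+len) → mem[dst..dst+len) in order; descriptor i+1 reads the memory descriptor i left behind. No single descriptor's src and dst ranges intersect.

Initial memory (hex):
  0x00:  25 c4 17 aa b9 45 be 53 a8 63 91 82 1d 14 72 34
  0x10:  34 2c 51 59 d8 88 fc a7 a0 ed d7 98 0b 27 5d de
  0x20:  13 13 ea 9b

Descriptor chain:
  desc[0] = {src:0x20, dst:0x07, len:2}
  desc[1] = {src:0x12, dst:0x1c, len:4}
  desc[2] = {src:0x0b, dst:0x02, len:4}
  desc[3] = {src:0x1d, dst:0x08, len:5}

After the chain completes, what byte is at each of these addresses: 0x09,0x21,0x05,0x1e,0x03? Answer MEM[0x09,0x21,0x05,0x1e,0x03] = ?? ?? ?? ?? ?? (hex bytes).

[0] 0x20->0x07 len=2 : 13 13
[1] 0x12->0x1c len=4 : 51 59 d8 88
[2] 0x0b->0x02 len=4 : 82 1d 14 72
[3] 0x1d->0x08 len=5 : 59 d8 88 13 13
query mem[0x09]=0xd8, mem[0x21]=0x13, mem[0x05]=0x72, mem[0x1e]=0xd8, mem[0x03]=0x1d

MEM[0x09,0x21,0x05,0x1e,0x03] = d8 13 72 d8 1d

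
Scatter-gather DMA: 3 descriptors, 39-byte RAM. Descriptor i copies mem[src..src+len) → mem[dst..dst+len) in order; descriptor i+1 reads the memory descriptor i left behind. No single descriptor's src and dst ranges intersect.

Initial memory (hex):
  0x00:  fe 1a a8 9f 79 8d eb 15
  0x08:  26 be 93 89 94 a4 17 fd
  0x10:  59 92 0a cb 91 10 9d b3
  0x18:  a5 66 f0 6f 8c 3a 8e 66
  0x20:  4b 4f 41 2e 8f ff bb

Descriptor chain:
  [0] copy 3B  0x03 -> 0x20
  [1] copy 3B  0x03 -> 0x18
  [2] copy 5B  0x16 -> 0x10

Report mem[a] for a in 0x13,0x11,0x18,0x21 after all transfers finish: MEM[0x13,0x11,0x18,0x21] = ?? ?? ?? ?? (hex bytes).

MEM[0x13,0x11,0x18,0x21] = 79 b3 9f 79

D0: mem[0x20..0x22] <- [9f 79 8d]
D1: mem[0x18..0x1a] <- [9f 79 8d]
D2: mem[0x10..0x14] <- [9d b3 9f 79 8d]
query mem[0x13]=0x79, mem[0x11]=0xb3, mem[0x18]=0x9f, mem[0x21]=0x79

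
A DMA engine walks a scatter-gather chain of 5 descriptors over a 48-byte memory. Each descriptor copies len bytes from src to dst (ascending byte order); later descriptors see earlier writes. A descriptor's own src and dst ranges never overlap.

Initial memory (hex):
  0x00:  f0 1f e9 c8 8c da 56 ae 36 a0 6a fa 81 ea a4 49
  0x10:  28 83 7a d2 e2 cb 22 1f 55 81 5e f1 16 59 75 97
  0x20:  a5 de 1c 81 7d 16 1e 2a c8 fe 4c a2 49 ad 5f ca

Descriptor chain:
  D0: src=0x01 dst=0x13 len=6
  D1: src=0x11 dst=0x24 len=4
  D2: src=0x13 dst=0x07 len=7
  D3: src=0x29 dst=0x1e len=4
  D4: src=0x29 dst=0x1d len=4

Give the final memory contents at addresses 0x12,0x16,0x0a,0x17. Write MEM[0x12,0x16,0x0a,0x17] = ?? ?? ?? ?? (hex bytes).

MEM[0x12,0x16,0x0a,0x17] = 7a 8c 8c da

  after D0: wrote 6B at 0x13 = 1fe9c88cda56
  after D1: wrote 4B at 0x24 = 837a1fe9
  after D2: wrote 7B at 0x07 = 1fe9c88cda5681
  after D3: wrote 4B at 0x1e = fe4ca249
  after D4: wrote 4B at 0x1d = fe4ca249
query mem[0x12]=0x7a, mem[0x16]=0x8c, mem[0x0a]=0x8c, mem[0x17]=0xda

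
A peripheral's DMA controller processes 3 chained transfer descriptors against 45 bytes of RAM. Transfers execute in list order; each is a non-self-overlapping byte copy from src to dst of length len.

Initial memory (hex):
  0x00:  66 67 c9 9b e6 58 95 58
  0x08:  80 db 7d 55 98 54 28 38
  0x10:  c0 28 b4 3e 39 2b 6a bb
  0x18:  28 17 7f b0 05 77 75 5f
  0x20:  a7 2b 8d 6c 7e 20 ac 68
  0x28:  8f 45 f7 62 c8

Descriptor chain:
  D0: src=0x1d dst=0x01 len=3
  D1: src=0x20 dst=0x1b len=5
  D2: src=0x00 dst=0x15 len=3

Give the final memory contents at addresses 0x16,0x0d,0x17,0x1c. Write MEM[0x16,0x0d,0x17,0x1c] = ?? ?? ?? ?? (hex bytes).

MEM[0x16,0x0d,0x17,0x1c] = 77 54 75 2b

[0] 0x1d->0x01 len=3 : 77 75 5f
[1] 0x20->0x1b len=5 : a7 2b 8d 6c 7e
[2] 0x00->0x15 len=3 : 66 77 75
query mem[0x16]=0x77, mem[0x0d]=0x54, mem[0x17]=0x75, mem[0x1c]=0x2b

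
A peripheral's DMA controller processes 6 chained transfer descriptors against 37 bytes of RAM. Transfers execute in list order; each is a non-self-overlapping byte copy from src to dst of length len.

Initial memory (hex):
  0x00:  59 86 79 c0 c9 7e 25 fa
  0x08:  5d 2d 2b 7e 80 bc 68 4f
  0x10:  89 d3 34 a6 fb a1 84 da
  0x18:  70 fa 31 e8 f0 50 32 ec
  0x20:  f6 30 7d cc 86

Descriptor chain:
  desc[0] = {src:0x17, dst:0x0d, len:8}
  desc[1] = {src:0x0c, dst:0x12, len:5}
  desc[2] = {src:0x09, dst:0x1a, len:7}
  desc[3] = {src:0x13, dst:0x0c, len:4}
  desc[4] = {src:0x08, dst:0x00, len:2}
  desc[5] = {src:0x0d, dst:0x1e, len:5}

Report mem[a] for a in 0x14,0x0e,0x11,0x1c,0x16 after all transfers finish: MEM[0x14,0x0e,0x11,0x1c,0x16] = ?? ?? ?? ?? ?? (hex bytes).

#0 dst[0x0d+8] := {0xda,0x70,0xfa,0x31,0xe8,0xf0,0x50,0x32}
#1 dst[0x12+5] := {0x80,0xda,0x70,0xfa,0x31}
#2 dst[0x1a+7] := {0x2d,0x2b,0x7e,0x80,0xda,0x70,0xfa}
#3 dst[0x0c+4] := {0xda,0x70,0xfa,0x31}
#4 dst[0x00+2] := {0x5d,0x2d}
#5 dst[0x1e+5] := {0x70,0xfa,0x31,0x31,0xe8}
query mem[0x14]=0x70, mem[0x0e]=0xfa, mem[0x11]=0xe8, mem[0x1c]=0x7e, mem[0x16]=0x31

MEM[0x14,0x0e,0x11,0x1c,0x16] = 70 fa e8 7e 31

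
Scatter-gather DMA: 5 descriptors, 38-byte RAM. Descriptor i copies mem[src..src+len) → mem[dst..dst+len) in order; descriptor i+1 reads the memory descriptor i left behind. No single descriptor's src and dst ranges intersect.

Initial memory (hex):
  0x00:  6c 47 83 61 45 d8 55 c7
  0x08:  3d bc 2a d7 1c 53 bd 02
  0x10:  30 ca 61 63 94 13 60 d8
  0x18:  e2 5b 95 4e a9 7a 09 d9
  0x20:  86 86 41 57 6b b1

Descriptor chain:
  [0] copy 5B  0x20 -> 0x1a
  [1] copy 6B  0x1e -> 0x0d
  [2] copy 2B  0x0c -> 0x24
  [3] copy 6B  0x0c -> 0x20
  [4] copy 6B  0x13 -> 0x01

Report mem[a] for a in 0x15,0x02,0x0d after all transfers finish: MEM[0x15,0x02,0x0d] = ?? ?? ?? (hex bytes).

MEM[0x15,0x02,0x0d] = 13 94 6b

  after D0: wrote 5B at 0x1a = 868641576b
  after D1: wrote 6B at 0x0d = 6bd986864157
  after D2: wrote 2B at 0x24 = 1c6b
  after D3: wrote 6B at 0x20 = 1c6bd9868641
  after D4: wrote 6B at 0x01 = 63941360d8e2
query mem[0x15]=0x13, mem[0x02]=0x94, mem[0x0d]=0x6b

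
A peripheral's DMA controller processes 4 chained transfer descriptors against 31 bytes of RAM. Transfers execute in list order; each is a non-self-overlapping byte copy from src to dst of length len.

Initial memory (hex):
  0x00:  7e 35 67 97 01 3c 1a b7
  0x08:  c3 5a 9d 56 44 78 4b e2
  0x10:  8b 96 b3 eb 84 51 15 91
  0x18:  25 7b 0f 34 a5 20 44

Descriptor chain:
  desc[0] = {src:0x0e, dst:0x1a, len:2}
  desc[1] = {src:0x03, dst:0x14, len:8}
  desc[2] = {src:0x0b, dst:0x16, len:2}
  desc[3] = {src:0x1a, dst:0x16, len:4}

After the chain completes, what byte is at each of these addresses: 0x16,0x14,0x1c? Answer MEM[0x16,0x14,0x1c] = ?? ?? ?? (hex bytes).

  after D0: wrote 2B at 0x1a = 4be2
  after D1: wrote 8B at 0x14 = 97013c1ab7c35a9d
  after D2: wrote 2B at 0x16 = 5644
  after D3: wrote 4B at 0x16 = 5a9da520
query mem[0x16]=0x5a, mem[0x14]=0x97, mem[0x1c]=0xa5

MEM[0x16,0x14,0x1c] = 5a 97 a5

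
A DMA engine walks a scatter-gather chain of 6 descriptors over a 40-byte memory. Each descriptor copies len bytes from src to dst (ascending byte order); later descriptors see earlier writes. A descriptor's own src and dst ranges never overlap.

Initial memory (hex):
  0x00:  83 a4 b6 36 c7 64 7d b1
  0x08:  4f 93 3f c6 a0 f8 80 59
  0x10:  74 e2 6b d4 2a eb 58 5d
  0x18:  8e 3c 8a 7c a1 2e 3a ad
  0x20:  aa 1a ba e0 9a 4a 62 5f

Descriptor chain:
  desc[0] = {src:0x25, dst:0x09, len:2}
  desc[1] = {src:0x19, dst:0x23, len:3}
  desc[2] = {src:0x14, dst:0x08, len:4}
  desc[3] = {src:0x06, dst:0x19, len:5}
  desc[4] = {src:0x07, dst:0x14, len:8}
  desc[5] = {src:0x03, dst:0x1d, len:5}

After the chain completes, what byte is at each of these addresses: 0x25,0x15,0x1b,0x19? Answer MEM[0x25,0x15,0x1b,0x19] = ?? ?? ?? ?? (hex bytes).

MEM[0x25,0x15,0x1b,0x19] = 7c 2a 80 a0

[0] 0x25->0x09 len=2 : 4a 62
[1] 0x19->0x23 len=3 : 3c 8a 7c
[2] 0x14->0x08 len=4 : 2a eb 58 5d
[3] 0x06->0x19 len=5 : 7d b1 2a eb 58
[4] 0x07->0x14 len=8 : b1 2a eb 58 5d a0 f8 80
[5] 0x03->0x1d len=5 : 36 c7 64 7d b1
query mem[0x25]=0x7c, mem[0x15]=0x2a, mem[0x1b]=0x80, mem[0x19]=0xa0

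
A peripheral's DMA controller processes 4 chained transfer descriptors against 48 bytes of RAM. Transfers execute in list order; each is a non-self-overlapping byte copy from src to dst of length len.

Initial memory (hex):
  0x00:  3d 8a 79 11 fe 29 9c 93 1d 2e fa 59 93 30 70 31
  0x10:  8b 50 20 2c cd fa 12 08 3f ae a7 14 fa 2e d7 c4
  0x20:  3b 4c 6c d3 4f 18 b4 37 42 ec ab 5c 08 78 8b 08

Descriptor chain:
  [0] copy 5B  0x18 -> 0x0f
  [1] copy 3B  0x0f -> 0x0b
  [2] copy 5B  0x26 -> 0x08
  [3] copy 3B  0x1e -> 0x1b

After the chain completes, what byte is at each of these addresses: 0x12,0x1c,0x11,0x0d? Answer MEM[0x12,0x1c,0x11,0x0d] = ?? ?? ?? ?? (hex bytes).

  after D0: wrote 5B at 0x0f = 3faea714fa
  after D1: wrote 3B at 0x0b = 3faea7
  after D2: wrote 5B at 0x08 = b43742ecab
  after D3: wrote 3B at 0x1b = d7c43b
query mem[0x12]=0x14, mem[0x1c]=0xc4, mem[0x11]=0xa7, mem[0x0d]=0xa7

MEM[0x12,0x1c,0x11,0x0d] = 14 c4 a7 a7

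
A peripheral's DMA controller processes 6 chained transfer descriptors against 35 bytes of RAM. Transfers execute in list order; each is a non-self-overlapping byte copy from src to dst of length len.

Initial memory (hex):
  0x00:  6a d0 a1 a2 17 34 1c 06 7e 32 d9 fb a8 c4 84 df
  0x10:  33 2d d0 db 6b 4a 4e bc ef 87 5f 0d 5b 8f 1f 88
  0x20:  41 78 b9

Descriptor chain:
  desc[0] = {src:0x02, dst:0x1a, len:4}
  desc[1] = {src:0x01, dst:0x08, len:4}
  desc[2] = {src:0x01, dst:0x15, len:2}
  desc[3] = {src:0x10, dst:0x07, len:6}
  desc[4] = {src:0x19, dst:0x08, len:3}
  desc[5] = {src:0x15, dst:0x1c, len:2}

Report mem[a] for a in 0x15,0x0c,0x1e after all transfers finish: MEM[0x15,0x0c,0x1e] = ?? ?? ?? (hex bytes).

[0] 0x02->0x1a len=4 : a1 a2 17 34
[1] 0x01->0x08 len=4 : d0 a1 a2 17
[2] 0x01->0x15 len=2 : d0 a1
[3] 0x10->0x07 len=6 : 33 2d d0 db 6b d0
[4] 0x19->0x08 len=3 : 87 a1 a2
[5] 0x15->0x1c len=2 : d0 a1
query mem[0x15]=0xd0, mem[0x0c]=0xd0, mem[0x1e]=0x1f

MEM[0x15,0x0c,0x1e] = d0 d0 1f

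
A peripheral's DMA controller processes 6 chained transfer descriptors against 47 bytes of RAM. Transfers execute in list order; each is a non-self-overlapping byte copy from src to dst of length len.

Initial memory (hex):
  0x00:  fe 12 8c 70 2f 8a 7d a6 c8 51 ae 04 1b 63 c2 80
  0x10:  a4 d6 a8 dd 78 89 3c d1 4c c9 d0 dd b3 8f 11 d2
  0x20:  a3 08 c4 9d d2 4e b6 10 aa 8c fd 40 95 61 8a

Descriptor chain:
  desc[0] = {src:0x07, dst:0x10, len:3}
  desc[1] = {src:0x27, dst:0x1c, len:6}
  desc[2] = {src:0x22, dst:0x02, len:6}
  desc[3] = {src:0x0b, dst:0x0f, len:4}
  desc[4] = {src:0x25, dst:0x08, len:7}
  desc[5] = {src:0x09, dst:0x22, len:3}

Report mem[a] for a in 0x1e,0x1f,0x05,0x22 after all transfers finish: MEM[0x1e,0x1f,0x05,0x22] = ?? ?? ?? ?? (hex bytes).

MEM[0x1e,0x1f,0x05,0x22] = 8c fd 4e b6

D0: mem[0x10..0x12] <- [a6 c8 51]
D1: mem[0x1c..0x21] <- [10 aa 8c fd 40 95]
D2: mem[0x02..0x07] <- [c4 9d d2 4e b6 10]
D3: mem[0x0f..0x12] <- [04 1b 63 c2]
D4: mem[0x08..0x0e] <- [4e b6 10 aa 8c fd 40]
D5: mem[0x22..0x24] <- [b6 10 aa]
query mem[0x1e]=0x8c, mem[0x1f]=0xfd, mem[0x05]=0x4e, mem[0x22]=0xb6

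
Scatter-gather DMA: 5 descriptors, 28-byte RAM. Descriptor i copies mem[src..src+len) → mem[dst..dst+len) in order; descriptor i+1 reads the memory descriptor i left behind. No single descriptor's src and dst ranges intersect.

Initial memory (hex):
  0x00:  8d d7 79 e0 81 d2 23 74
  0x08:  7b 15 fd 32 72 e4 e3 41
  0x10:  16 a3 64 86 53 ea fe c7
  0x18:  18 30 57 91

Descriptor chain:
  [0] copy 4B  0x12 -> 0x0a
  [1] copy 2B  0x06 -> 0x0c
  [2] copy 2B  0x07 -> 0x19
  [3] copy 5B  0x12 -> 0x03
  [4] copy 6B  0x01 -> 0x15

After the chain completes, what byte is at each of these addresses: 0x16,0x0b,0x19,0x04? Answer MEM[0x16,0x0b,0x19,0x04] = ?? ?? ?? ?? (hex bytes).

#0 dst[0x0a+4] := {0x64,0x86,0x53,0xea}
#1 dst[0x0c+2] := {0x23,0x74}
#2 dst[0x19+2] := {0x74,0x7b}
#3 dst[0x03+5] := {0x64,0x86,0x53,0xea,0xfe}
#4 dst[0x15+6] := {0xd7,0x79,0x64,0x86,0x53,0xea}
query mem[0x16]=0x79, mem[0x0b]=0x86, mem[0x19]=0x53, mem[0x04]=0x86

MEM[0x16,0x0b,0x19,0x04] = 79 86 53 86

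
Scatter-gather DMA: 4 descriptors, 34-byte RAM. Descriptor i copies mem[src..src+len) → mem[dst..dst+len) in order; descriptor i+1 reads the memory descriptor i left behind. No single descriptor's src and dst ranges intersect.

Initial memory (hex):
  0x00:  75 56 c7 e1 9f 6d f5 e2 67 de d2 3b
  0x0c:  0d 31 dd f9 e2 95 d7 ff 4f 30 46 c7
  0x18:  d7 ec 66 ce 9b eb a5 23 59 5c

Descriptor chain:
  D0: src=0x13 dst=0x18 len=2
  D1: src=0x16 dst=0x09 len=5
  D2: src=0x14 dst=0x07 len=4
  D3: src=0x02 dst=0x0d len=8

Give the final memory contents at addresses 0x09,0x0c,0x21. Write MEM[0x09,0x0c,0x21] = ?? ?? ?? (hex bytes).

MEM[0x09,0x0c,0x21] = 46 4f 5c

  after D0: wrote 2B at 0x18 = ff4f
  after D1: wrote 5B at 0x09 = 46c7ff4f66
  after D2: wrote 4B at 0x07 = 4f3046c7
  after D3: wrote 8B at 0x0d = c7e19f6df54f3046
query mem[0x09]=0x46, mem[0x0c]=0x4f, mem[0x21]=0x5c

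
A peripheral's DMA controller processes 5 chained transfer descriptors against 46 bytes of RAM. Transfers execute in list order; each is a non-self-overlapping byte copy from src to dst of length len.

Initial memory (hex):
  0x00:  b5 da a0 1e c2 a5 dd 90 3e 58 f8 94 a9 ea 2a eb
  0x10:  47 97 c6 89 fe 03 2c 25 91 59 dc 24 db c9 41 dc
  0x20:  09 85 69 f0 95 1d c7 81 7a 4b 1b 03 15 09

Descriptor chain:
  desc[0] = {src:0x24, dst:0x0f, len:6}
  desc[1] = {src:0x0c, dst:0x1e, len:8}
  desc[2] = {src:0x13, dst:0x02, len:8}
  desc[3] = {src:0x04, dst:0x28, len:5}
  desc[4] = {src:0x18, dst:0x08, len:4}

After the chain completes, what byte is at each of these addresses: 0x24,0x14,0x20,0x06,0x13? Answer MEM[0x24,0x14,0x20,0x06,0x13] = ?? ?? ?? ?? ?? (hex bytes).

MEM[0x24,0x14,0x20,0x06,0x13] = 81 4b 2a 25 7a

  after D0: wrote 6B at 0x0f = 951dc7817a4b
  after D1: wrote 8B at 0x1e = a9ea2a951dc7817a
  after D2: wrote 8B at 0x02 = 7a4b032c259159dc
  after D3: wrote 5B at 0x28 = 032c259159
  after D4: wrote 4B at 0x08 = 9159dc24
query mem[0x24]=0x81, mem[0x14]=0x4b, mem[0x20]=0x2a, mem[0x06]=0x25, mem[0x13]=0x7a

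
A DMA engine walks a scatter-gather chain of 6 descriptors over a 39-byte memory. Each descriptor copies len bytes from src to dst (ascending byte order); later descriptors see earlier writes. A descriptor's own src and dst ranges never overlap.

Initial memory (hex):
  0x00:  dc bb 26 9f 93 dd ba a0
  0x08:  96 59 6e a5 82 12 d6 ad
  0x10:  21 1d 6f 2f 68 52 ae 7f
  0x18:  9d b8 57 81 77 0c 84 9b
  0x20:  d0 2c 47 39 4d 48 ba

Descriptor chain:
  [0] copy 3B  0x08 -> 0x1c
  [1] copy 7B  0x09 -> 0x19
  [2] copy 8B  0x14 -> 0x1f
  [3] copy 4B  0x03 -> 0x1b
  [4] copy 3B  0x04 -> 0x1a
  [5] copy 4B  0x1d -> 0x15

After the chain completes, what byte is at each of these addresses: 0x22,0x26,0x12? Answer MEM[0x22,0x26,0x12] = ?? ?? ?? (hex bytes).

MEM[0x22,0x26,0x12] = 7f a5 6f

#0 dst[0x1c+3] := {0x96,0x59,0x6e}
#1 dst[0x19+7] := {0x59,0x6e,0xa5,0x82,0x12,0xd6,0xad}
#2 dst[0x1f+8] := {0x68,0x52,0xae,0x7f,0x9d,0x59,0x6e,0xa5}
#3 dst[0x1b+4] := {0x9f,0x93,0xdd,0xba}
#4 dst[0x1a+3] := {0x93,0xdd,0xba}
#5 dst[0x15+4] := {0xdd,0xba,0x68,0x52}
query mem[0x22]=0x7f, mem[0x26]=0xa5, mem[0x12]=0x6f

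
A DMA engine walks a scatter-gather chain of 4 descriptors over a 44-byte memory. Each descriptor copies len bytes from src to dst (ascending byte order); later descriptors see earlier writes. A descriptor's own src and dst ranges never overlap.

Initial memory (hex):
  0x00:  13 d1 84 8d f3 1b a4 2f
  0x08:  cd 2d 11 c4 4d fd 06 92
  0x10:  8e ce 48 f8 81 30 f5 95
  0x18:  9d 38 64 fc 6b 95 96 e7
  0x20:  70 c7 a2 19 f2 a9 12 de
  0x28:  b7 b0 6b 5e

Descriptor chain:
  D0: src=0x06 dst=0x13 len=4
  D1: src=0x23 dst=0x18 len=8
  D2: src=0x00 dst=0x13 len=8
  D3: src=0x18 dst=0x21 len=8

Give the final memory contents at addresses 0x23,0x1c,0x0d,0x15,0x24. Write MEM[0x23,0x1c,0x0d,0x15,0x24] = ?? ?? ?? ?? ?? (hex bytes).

MEM[0x23,0x1c,0x0d,0x15,0x24] = 2f de fd 84 12

  after D0: wrote 4B at 0x13 = a42fcd2d
  after D1: wrote 8B at 0x18 = 19f2a912deb7b06b
  after D2: wrote 8B at 0x13 = 13d1848df31ba42f
  after D3: wrote 8B at 0x21 = 1ba42f12deb7b06b
query mem[0x23]=0x2f, mem[0x1c]=0xde, mem[0x0d]=0xfd, mem[0x15]=0x84, mem[0x24]=0x12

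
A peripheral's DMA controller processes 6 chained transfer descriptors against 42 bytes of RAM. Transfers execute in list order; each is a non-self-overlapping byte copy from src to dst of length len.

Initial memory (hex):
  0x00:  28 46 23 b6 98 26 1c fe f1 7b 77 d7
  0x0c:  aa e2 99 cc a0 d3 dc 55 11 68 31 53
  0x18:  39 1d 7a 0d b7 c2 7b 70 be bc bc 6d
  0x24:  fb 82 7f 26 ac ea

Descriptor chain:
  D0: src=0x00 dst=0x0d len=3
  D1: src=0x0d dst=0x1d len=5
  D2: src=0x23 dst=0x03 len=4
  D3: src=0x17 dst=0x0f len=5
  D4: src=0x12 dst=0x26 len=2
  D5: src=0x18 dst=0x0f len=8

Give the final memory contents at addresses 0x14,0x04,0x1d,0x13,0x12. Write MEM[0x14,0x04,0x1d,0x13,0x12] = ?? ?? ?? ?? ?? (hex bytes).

MEM[0x14,0x04,0x1d,0x13,0x12] = 28 fb 28 b7 0d

D0: mem[0x0d..0x0f] <- [28 46 23]
D1: mem[0x1d..0x21] <- [28 46 23 a0 d3]
D2: mem[0x03..0x06] <- [6d fb 82 7f]
D3: mem[0x0f..0x13] <- [53 39 1d 7a 0d]
D4: mem[0x26..0x27] <- [7a 0d]
D5: mem[0x0f..0x16] <- [39 1d 7a 0d b7 28 46 23]
query mem[0x14]=0x28, mem[0x04]=0xfb, mem[0x1d]=0x28, mem[0x13]=0xb7, mem[0x12]=0x0d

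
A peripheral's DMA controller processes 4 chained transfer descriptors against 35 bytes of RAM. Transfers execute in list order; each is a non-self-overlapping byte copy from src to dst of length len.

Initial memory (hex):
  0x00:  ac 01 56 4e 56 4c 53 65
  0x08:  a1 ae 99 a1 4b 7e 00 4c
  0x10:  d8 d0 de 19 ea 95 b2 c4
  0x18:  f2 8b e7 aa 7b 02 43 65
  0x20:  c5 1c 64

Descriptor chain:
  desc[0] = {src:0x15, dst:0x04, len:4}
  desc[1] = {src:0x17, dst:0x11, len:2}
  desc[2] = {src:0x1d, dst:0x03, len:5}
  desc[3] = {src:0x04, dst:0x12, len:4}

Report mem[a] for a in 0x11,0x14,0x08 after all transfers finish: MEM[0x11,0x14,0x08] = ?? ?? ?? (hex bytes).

D0: mem[0x04..0x07] <- [95 b2 c4 f2]
D1: mem[0x11..0x12] <- [c4 f2]
D2: mem[0x03..0x07] <- [02 43 65 c5 1c]
D3: mem[0x12..0x15] <- [43 65 c5 1c]
query mem[0x11]=0xc4, mem[0x14]=0xc5, mem[0x08]=0xa1

MEM[0x11,0x14,0x08] = c4 c5 a1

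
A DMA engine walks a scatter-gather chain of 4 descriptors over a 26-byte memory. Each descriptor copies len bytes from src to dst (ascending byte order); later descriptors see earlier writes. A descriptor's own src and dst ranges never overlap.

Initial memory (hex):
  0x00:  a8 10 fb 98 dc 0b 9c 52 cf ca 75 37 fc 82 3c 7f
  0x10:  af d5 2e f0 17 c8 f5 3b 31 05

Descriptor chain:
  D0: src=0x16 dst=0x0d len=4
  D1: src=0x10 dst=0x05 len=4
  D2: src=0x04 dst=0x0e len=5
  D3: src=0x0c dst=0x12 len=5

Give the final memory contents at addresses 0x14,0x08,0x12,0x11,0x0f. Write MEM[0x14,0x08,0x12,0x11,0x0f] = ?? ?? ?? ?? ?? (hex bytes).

MEM[0x14,0x08,0x12,0x11,0x0f] = dc f0 fc 2e 05

D0: mem[0x0d..0x10] <- [f5 3b 31 05]
D1: mem[0x05..0x08] <- [05 d5 2e f0]
D2: mem[0x0e..0x12] <- [dc 05 d5 2e f0]
D3: mem[0x12..0x16] <- [fc f5 dc 05 d5]
query mem[0x14]=0xdc, mem[0x08]=0xf0, mem[0x12]=0xfc, mem[0x11]=0x2e, mem[0x0f]=0x05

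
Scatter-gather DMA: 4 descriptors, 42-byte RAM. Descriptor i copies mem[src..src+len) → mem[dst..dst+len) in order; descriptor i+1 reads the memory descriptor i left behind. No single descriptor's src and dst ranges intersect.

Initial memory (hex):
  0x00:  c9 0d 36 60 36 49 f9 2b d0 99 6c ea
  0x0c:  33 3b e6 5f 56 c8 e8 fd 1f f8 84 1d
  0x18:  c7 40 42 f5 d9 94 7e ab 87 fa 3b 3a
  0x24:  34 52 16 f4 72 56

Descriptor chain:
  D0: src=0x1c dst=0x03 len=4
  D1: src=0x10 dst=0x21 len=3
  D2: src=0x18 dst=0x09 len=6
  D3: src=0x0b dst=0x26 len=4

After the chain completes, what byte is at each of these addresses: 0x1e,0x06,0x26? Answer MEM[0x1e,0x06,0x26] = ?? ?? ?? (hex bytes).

MEM[0x1e,0x06,0x26] = 7e ab 42

#0 dst[0x03+4] := {0xd9,0x94,0x7e,0xab}
#1 dst[0x21+3] := {0x56,0xc8,0xe8}
#2 dst[0x09+6] := {0xc7,0x40,0x42,0xf5,0xd9,0x94}
#3 dst[0x26+4] := {0x42,0xf5,0xd9,0x94}
query mem[0x1e]=0x7e, mem[0x06]=0xab, mem[0x26]=0x42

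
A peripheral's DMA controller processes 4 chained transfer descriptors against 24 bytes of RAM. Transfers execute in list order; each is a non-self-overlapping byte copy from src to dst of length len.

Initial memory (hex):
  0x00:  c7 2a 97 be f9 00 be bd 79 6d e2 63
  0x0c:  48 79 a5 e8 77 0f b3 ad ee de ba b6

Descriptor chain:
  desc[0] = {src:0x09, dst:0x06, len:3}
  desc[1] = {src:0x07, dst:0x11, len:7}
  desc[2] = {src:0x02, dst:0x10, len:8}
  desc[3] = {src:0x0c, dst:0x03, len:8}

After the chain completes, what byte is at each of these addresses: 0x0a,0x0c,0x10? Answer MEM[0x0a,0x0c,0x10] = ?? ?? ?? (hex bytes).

MEM[0x0a,0x0c,0x10] = 00 48 97

  after D0: wrote 3B at 0x06 = 6de263
  after D1: wrote 7B at 0x11 = e2636de2634879
  after D2: wrote 8B at 0x10 = 97bef9006de2636d
  after D3: wrote 8B at 0x03 = 4879a5e897bef900
query mem[0x0a]=0x00, mem[0x0c]=0x48, mem[0x10]=0x97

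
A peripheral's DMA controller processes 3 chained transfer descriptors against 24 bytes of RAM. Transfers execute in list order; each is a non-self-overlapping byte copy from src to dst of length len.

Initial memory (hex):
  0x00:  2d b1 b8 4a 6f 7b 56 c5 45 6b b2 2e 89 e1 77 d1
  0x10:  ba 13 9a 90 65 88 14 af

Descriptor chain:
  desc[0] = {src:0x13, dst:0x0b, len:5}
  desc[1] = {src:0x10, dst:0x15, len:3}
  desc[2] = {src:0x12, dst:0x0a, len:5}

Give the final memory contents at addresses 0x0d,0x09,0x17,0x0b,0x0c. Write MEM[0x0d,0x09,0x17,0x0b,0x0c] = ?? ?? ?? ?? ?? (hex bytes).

  after D0: wrote 5B at 0x0b = 90658814af
  after D1: wrote 3B at 0x15 = ba139a
  after D2: wrote 5B at 0x0a = 9a9065ba13
query mem[0x0d]=0xba, mem[0x09]=0x6b, mem[0x17]=0x9a, mem[0x0b]=0x90, mem[0x0c]=0x65

MEM[0x0d,0x09,0x17,0x0b,0x0c] = ba 6b 9a 90 65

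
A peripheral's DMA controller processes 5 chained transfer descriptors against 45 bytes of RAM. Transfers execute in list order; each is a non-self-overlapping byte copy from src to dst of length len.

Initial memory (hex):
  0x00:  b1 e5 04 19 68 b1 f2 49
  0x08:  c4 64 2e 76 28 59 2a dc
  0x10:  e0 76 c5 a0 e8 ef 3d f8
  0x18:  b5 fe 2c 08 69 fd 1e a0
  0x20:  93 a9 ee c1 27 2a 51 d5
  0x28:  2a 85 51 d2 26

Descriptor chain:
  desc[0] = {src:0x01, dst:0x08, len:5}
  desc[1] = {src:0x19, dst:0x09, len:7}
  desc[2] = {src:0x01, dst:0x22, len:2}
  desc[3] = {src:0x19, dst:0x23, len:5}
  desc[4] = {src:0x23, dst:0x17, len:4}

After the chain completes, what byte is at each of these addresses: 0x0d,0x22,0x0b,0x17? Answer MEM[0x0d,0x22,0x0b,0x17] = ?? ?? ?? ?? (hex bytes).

#0 dst[0x08+5] := {0xe5,0x04,0x19,0x68,0xb1}
#1 dst[0x09+7] := {0xfe,0x2c,0x08,0x69,0xfd,0x1e,0xa0}
#2 dst[0x22+2] := {0xe5,0x04}
#3 dst[0x23+5] := {0xfe,0x2c,0x08,0x69,0xfd}
#4 dst[0x17+4] := {0xfe,0x2c,0x08,0x69}
query mem[0x0d]=0xfd, mem[0x22]=0xe5, mem[0x0b]=0x08, mem[0x17]=0xfe

MEM[0x0d,0x22,0x0b,0x17] = fd e5 08 fe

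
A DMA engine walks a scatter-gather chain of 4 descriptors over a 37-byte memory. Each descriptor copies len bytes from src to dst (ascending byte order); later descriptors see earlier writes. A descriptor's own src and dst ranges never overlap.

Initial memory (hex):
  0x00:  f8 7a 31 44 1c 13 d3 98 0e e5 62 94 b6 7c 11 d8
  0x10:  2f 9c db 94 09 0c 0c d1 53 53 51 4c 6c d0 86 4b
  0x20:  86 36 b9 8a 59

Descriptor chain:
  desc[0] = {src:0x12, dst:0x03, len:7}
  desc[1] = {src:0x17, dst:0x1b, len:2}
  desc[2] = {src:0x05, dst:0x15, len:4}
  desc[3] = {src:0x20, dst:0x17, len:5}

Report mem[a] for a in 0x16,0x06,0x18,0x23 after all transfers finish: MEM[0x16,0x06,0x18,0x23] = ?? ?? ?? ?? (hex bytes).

D0: mem[0x03..0x09] <- [db 94 09 0c 0c d1 53]
D1: mem[0x1b..0x1c] <- [d1 53]
D2: mem[0x15..0x18] <- [09 0c 0c d1]
D3: mem[0x17..0x1b] <- [86 36 b9 8a 59]
query mem[0x16]=0x0c, mem[0x06]=0x0c, mem[0x18]=0x36, mem[0x23]=0x8a

MEM[0x16,0x06,0x18,0x23] = 0c 0c 36 8a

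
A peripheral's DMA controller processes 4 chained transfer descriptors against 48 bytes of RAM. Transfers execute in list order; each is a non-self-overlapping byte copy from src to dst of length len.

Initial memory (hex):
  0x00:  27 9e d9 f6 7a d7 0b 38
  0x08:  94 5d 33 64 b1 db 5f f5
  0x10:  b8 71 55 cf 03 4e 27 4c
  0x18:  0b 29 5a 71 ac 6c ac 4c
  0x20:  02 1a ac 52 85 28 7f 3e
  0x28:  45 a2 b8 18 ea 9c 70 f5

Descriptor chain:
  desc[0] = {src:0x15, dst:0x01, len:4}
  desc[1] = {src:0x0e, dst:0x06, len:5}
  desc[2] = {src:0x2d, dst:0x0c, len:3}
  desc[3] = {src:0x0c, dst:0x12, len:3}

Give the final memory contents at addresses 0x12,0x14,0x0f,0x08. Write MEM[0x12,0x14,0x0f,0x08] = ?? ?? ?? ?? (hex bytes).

#0 dst[0x01+4] := {0x4e,0x27,0x4c,0x0b}
#1 dst[0x06+5] := {0x5f,0xf5,0xb8,0x71,0x55}
#2 dst[0x0c+3] := {0x9c,0x70,0xf5}
#3 dst[0x12+3] := {0x9c,0x70,0xf5}
query mem[0x12]=0x9c, mem[0x14]=0xf5, mem[0x0f]=0xf5, mem[0x08]=0xb8

MEM[0x12,0x14,0x0f,0x08] = 9c f5 f5 b8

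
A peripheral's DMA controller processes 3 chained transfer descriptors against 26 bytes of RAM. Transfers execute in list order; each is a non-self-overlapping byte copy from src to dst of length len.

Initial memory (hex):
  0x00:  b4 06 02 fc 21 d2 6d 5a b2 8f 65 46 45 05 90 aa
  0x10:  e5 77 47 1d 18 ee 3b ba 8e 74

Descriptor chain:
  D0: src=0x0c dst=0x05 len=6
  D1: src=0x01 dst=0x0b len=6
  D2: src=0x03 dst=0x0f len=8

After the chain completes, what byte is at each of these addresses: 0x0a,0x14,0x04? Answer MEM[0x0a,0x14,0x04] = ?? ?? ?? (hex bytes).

MEM[0x0a,0x14,0x04] = 77 aa 21

D0: mem[0x05..0x0a] <- [45 05 90 aa e5 77]
D1: mem[0x0b..0x10] <- [06 02 fc 21 45 05]
D2: mem[0x0f..0x16] <- [fc 21 45 05 90 aa e5 77]
query mem[0x0a]=0x77, mem[0x14]=0xaa, mem[0x04]=0x21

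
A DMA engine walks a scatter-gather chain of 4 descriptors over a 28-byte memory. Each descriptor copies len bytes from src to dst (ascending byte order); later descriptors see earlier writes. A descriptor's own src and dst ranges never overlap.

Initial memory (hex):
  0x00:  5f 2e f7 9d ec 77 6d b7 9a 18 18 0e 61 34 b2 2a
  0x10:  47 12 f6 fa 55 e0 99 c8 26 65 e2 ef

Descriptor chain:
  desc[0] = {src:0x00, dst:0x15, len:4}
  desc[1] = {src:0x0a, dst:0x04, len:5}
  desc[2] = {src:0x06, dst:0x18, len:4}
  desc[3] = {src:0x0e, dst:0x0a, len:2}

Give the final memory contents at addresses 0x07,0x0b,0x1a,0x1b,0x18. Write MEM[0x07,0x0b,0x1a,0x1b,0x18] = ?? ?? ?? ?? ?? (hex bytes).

[0] 0x00->0x15 len=4 : 5f 2e f7 9d
[1] 0x0a->0x04 len=5 : 18 0e 61 34 b2
[2] 0x06->0x18 len=4 : 61 34 b2 18
[3] 0x0e->0x0a len=2 : b2 2a
query mem[0x07]=0x34, mem[0x0b]=0x2a, mem[0x1a]=0xb2, mem[0x1b]=0x18, mem[0x18]=0x61

MEM[0x07,0x0b,0x1a,0x1b,0x18] = 34 2a b2 18 61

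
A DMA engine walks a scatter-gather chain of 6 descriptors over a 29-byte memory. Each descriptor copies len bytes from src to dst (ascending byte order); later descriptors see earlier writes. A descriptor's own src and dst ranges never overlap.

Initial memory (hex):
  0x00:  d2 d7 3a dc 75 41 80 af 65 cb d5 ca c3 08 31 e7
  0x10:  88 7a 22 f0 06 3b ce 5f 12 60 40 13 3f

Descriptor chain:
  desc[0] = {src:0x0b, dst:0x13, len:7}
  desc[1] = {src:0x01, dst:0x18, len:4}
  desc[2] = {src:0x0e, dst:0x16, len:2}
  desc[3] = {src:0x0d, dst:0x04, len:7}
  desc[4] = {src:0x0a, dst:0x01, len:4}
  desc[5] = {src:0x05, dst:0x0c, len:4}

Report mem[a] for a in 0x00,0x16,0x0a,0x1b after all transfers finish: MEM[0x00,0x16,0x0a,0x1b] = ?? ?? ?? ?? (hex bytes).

MEM[0x00,0x16,0x0a,0x1b] = d2 31 ca 75

D0: mem[0x13..0x19] <- [ca c3 08 31 e7 88 7a]
D1: mem[0x18..0x1b] <- [d7 3a dc 75]
D2: mem[0x16..0x17] <- [31 e7]
D3: mem[0x04..0x0a] <- [08 31 e7 88 7a 22 ca]
D4: mem[0x01..0x04] <- [ca ca c3 08]
D5: mem[0x0c..0x0f] <- [31 e7 88 7a]
query mem[0x00]=0xd2, mem[0x16]=0x31, mem[0x0a]=0xca, mem[0x1b]=0x75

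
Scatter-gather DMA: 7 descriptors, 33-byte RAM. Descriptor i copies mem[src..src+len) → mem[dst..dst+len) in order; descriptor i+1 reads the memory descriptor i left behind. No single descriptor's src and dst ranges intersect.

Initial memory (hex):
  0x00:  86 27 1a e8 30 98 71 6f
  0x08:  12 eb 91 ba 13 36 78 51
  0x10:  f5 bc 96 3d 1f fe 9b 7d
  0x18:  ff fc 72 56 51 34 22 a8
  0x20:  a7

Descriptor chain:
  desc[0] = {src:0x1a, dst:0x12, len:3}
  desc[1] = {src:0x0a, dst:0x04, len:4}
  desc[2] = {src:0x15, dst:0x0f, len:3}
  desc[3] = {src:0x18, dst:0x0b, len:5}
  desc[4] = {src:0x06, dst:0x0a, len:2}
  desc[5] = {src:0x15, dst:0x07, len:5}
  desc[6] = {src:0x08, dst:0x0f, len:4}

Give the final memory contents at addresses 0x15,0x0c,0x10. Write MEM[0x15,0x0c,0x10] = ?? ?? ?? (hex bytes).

MEM[0x15,0x0c,0x10] = fe fc 7d

  after D0: wrote 3B at 0x12 = 725651
  after D1: wrote 4B at 0x04 = 91ba1336
  after D2: wrote 3B at 0x0f = fe9b7d
  after D3: wrote 5B at 0x0b = fffc725651
  after D4: wrote 2B at 0x0a = 1336
  after D5: wrote 5B at 0x07 = fe9b7dfffc
  after D6: wrote 4B at 0x0f = 9b7dfffc
query mem[0x15]=0xfe, mem[0x0c]=0xfc, mem[0x10]=0x7d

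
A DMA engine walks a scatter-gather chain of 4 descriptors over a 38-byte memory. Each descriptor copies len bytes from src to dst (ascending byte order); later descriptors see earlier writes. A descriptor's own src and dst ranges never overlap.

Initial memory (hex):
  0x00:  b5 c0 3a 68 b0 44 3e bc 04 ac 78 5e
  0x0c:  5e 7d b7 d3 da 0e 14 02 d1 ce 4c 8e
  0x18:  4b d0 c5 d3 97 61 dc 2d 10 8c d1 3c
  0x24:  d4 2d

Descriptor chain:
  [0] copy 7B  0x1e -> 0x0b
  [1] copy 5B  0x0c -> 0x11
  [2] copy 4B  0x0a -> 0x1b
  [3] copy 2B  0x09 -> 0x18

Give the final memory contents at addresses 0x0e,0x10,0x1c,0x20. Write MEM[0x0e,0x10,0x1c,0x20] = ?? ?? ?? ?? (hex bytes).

MEM[0x0e,0x10,0x1c,0x20] = 8c 3c dc 10

[0] 0x1e->0x0b len=7 : dc 2d 10 8c d1 3c d4
[1] 0x0c->0x11 len=5 : 2d 10 8c d1 3c
[2] 0x0a->0x1b len=4 : 78 dc 2d 10
[3] 0x09->0x18 len=2 : ac 78
query mem[0x0e]=0x8c, mem[0x10]=0x3c, mem[0x1c]=0xdc, mem[0x20]=0x10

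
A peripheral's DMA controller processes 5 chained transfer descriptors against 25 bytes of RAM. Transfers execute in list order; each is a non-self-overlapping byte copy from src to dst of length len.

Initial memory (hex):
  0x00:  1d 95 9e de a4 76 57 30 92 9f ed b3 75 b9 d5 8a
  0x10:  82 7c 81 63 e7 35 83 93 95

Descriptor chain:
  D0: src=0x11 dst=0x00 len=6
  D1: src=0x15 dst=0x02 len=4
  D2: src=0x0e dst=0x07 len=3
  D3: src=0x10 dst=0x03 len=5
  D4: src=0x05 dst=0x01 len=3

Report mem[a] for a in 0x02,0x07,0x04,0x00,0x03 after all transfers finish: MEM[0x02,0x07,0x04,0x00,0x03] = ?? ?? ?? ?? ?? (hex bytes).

#0 dst[0x00+6] := {0x7c,0x81,0x63,0xe7,0x35,0x83}
#1 dst[0x02+4] := {0x35,0x83,0x93,0x95}
#2 dst[0x07+3] := {0xd5,0x8a,0x82}
#3 dst[0x03+5] := {0x82,0x7c,0x81,0x63,0xe7}
#4 dst[0x01+3] := {0x81,0x63,0xe7}
query mem[0x02]=0x63, mem[0x07]=0xe7, mem[0x04]=0x7c, mem[0x00]=0x7c, mem[0x03]=0xe7

MEM[0x02,0x07,0x04,0x00,0x03] = 63 e7 7c 7c e7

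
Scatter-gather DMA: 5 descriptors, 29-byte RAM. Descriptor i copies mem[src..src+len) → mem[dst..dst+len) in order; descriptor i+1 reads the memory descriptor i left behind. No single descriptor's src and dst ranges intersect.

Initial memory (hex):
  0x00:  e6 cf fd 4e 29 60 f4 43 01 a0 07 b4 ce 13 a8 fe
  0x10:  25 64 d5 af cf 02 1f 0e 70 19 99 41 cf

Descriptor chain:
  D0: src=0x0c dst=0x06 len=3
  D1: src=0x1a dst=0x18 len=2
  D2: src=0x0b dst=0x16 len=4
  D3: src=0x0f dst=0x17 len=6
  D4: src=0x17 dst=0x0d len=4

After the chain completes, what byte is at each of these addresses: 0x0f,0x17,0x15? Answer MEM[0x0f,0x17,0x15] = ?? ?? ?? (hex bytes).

MEM[0x0f,0x17,0x15] = 64 fe 02

[0] 0x0c->0x06 len=3 : ce 13 a8
[1] 0x1a->0x18 len=2 : 99 41
[2] 0x0b->0x16 len=4 : b4 ce 13 a8
[3] 0x0f->0x17 len=6 : fe 25 64 d5 af cf
[4] 0x17->0x0d len=4 : fe 25 64 d5
query mem[0x0f]=0x64, mem[0x17]=0xfe, mem[0x15]=0x02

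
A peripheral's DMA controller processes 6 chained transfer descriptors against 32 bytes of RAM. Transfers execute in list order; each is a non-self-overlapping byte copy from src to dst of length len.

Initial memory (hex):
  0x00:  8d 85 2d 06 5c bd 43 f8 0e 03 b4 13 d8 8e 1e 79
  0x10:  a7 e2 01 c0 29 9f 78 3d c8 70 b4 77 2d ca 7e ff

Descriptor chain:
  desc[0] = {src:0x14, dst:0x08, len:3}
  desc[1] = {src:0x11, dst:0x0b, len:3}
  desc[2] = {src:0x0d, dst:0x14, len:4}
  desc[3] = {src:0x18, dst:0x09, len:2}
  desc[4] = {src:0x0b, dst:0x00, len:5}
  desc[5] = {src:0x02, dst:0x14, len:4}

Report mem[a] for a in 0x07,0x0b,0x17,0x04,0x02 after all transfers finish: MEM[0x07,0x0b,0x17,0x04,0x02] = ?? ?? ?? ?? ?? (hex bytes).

[0] 0x14->0x08 len=3 : 29 9f 78
[1] 0x11->0x0b len=3 : e2 01 c0
[2] 0x0d->0x14 len=4 : c0 1e 79 a7
[3] 0x18->0x09 len=2 : c8 70
[4] 0x0b->0x00 len=5 : e2 01 c0 1e 79
[5] 0x02->0x14 len=4 : c0 1e 79 bd
query mem[0x07]=0xf8, mem[0x0b]=0xe2, mem[0x17]=0xbd, mem[0x04]=0x79, mem[0x02]=0xc0

MEM[0x07,0x0b,0x17,0x04,0x02] = f8 e2 bd 79 c0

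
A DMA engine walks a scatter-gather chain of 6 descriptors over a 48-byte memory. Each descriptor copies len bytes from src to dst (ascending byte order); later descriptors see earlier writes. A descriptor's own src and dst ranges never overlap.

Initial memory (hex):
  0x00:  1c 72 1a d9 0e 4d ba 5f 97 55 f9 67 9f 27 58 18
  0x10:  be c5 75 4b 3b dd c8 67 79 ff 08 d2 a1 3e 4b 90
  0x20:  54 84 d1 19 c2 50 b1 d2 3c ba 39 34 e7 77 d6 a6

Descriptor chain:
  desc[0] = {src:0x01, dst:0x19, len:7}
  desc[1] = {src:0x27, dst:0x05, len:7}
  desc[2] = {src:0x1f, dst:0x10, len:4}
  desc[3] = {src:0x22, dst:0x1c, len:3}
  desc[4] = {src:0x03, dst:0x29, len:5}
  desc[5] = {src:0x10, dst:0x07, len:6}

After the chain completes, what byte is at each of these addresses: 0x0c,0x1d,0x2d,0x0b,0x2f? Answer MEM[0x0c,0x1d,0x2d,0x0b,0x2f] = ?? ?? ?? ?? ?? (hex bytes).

MEM[0x0c,0x1d,0x2d,0x0b,0x2f] = dd 19 ba 3b a6

[0] 0x01->0x19 len=7 : 72 1a d9 0e 4d ba 5f
[1] 0x27->0x05 len=7 : d2 3c ba 39 34 e7 77
[2] 0x1f->0x10 len=4 : 5f 54 84 d1
[3] 0x22->0x1c len=3 : d1 19 c2
[4] 0x03->0x29 len=5 : d9 0e d2 3c ba
[5] 0x10->0x07 len=6 : 5f 54 84 d1 3b dd
query mem[0x0c]=0xdd, mem[0x1d]=0x19, mem[0x2d]=0xba, mem[0x0b]=0x3b, mem[0x2f]=0xa6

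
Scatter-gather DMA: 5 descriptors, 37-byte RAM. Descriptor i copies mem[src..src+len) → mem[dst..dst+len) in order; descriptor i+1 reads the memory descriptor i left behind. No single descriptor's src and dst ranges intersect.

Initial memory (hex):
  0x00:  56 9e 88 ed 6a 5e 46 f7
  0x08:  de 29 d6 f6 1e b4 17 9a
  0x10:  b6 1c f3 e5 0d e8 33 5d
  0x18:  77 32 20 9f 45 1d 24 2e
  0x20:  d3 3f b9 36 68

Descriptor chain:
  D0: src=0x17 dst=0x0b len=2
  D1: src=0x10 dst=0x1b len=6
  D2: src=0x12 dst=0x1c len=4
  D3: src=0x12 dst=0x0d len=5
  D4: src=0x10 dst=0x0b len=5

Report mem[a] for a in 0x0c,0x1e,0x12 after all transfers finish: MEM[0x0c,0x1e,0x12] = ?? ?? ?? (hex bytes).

MEM[0x0c,0x1e,0x12] = 33 0d f3

  after D0: wrote 2B at 0x0b = 5d77
  after D1: wrote 6B at 0x1b = b61cf3e50de8
  after D2: wrote 4B at 0x1c = f3e50de8
  after D3: wrote 5B at 0x0d = f3e50de833
  after D4: wrote 5B at 0x0b = e833f3e50d
query mem[0x0c]=0x33, mem[0x1e]=0x0d, mem[0x12]=0xf3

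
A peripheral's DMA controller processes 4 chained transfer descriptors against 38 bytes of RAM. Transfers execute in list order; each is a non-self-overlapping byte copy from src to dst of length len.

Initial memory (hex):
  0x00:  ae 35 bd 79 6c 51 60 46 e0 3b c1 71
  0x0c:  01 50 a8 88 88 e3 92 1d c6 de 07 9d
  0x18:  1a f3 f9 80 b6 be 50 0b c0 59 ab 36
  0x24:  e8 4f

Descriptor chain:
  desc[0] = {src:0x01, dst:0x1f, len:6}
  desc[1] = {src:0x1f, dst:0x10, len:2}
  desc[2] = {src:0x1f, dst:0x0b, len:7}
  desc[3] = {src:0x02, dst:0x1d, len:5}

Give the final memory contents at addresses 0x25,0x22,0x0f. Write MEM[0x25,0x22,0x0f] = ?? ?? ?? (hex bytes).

MEM[0x25,0x22,0x0f] = 4f 6c 51

[0] 0x01->0x1f len=6 : 35 bd 79 6c 51 60
[1] 0x1f->0x10 len=2 : 35 bd
[2] 0x1f->0x0b len=7 : 35 bd 79 6c 51 60 4f
[3] 0x02->0x1d len=5 : bd 79 6c 51 60
query mem[0x25]=0x4f, mem[0x22]=0x6c, mem[0x0f]=0x51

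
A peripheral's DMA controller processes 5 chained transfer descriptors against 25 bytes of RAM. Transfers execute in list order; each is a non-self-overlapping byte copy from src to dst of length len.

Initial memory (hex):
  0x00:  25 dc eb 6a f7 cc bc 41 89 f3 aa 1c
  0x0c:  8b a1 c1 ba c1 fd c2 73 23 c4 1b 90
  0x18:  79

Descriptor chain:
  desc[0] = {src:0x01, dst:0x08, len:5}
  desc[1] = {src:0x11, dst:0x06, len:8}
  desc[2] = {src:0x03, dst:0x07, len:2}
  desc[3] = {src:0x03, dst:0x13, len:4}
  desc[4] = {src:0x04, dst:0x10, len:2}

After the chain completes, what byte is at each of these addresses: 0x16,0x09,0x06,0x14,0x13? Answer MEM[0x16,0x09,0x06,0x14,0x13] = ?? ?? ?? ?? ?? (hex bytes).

MEM[0x16,0x09,0x06,0x14,0x13] = fd 23 fd f7 6a

#0 dst[0x08+5] := {0xdc,0xeb,0x6a,0xf7,0xcc}
#1 dst[0x06+8] := {0xfd,0xc2,0x73,0x23,0xc4,0x1b,0x90,0x79}
#2 dst[0x07+2] := {0x6a,0xf7}
#3 dst[0x13+4] := {0x6a,0xf7,0xcc,0xfd}
#4 dst[0x10+2] := {0xf7,0xcc}
query mem[0x16]=0xfd, mem[0x09]=0x23, mem[0x06]=0xfd, mem[0x14]=0xf7, mem[0x13]=0x6a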